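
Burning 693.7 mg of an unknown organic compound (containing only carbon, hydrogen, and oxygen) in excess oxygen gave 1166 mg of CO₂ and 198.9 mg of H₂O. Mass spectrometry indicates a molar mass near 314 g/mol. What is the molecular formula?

mol C = 1.166 g CO₂ ÷ 44.009 g/mol = 0.026495 mol
mol H = 2 × 0.1989 g H₂O ÷ 18.015 g/mol = 0.022082 mol
mass O = 0.6937 − (0.31823 + 0.022258) = 0.35322 g → mol O = 0.35322 ÷ 15.999 = 0.022077 mol
Divide by the smallest (0.022077 mol): C 1.200, H 1.000, O 1.000
Multiplying each by 5 gives whole numbers: C 6.00, H 5.00, O 5.00
Empirical formula: C6H5O5
Empirical-formula mass = 157.10 g/mol; 314 ÷ 157.10 ≈ 2, so the molecular formula is C12H10O10.

C12H10O10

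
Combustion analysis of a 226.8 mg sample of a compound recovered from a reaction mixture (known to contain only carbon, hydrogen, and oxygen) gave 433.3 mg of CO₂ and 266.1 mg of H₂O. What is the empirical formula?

C2H6O

mol C = 0.4333 g CO₂ ÷ 44.009 g/mol = 0.0098457 mol
mol H = 2 × 0.2661 g H₂O ÷ 18.015 g/mol = 0.029542 mol
mass O = 0.2268 − (0.11826 + 0.029778) = 0.078765 g → mol O = 0.078765 ÷ 15.999 = 0.0049231 mol
Divide by the smallest (0.0049231 mol): C 2.000, H 6.001, O 1.000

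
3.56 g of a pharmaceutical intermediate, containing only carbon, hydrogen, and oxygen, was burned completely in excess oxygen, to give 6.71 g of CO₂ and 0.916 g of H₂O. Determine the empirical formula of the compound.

mol C = 6.71 g CO₂ ÷ 44.009 g/mol = 0.1525 mol
mol H = 2 × 0.916 g H₂O ÷ 18.015 g/mol = 0.1017 mol
mass O = 3.56 − (1.831 + 0.1025) = 1.626 g → mol O = 1.626 ÷ 15.999 = 0.1016 mol
Divide by the smallest (0.1016 mol): C 1.500, H 1.000, O 1.000
Multiplying each by 2 gives whole numbers: C 3.00, H 2.00, O 2.00

C3H2O2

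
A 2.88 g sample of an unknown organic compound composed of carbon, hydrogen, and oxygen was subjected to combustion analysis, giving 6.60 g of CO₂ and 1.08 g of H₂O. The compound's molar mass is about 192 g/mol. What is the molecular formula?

C10H8O4

mol C = 6.60 g CO₂ ÷ 44.009 g/mol = 0.1500 mol
mol H = 2 × 1.08 g H₂O ÷ 18.015 g/mol = 0.1199 mol
mass O = 2.88 − (1.801 + 0.1209) = 0.9579 g → mol O = 0.9579 ÷ 15.999 = 0.05987 mol
Divide by the smallest (0.05987 mol): C 2.505, H 2.003, O 1.000
Multiplying each by 2 gives whole numbers: C 5.01, H 4.01, O 2.00
Empirical formula: C5H4O2
Empirical-formula mass = 96.08 g/mol; 192 ÷ 96.08 ≈ 2, so the molecular formula is C10H8O4.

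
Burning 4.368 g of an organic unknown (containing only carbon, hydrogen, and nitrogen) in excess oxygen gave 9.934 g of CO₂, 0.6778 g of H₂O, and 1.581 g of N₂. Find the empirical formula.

C6H2N3

mol C = 9.934 g CO₂ ÷ 44.009 g/mol = 0.22573 mol
mol H = 2 × 0.6778 g H₂O ÷ 18.015 g/mol = 0.075248 mol
mol N = 2 × 1.581 g N₂ ÷ 28.014 g/mol = 0.11287 mol
Divide by the smallest (0.075248 mol): C 3.000, H 1.000, N 1.500
Multiplying each by 2 gives whole numbers: C 6.00, H 2.00, N 3.00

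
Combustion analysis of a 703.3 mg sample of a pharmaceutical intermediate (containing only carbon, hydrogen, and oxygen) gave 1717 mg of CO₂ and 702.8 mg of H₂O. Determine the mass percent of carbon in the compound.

66.63%

mol C = 1.717 g CO₂ ÷ 44.009 g/mol = 0.039015 mol
mol H = 2 × 0.7028 g H₂O ÷ 18.015 g/mol = 0.078024 mol
mass O = 0.7033 − (0.46861 + 0.078648) = 0.15605 g → mol O = 0.15605 ÷ 15.999 = 0.0097535 mol
mass % C = 0.46861 g ÷ 0.7033 g × 100%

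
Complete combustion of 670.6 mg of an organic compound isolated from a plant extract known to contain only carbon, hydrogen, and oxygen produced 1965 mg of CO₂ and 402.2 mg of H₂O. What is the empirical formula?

C8H8O

mol C = 1.965 g CO₂ ÷ 44.009 g/mol = 0.044650 mol
mol H = 2 × 0.4022 g H₂O ÷ 18.015 g/mol = 0.044652 mol
mass O = 0.6706 − (0.53629 + 0.045009) = 0.089300 g → mol O = 0.089300 ÷ 15.999 = 0.0055816 mol
Divide by the smallest (0.0055816 mol): C 7.999, H 8.000, O 1.000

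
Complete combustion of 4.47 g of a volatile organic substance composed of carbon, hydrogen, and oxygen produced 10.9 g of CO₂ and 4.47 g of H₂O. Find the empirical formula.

C4H8O

mol C = 10.9 g CO₂ ÷ 44.009 g/mol = 0.2477 mol
mol H = 2 × 4.47 g H₂O ÷ 18.015 g/mol = 0.4963 mol
mass O = 4.47 − (2.975 + 0.5002) = 0.9949 g → mol O = 0.9949 ÷ 15.999 = 0.06219 mol
Divide by the smallest (0.06219 mol): C 3.983, H 7.980, O 1.000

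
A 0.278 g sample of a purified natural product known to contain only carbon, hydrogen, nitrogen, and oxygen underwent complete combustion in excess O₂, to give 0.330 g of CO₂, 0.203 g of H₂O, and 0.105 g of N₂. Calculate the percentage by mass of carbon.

32.4%

mol C = 0.330 g CO₂ ÷ 44.009 g/mol = 0.007498 mol
mol H = 2 × 0.203 g H₂O ÷ 18.015 g/mol = 0.02254 mol
mol N = 2 × 0.105 g N₂ ÷ 28.014 g/mol = 0.007496 mol
mass O = 0.278 − (0.09006 + 0.02272 + 0.1050) = 0.06022 g → mol O = 0.06022 ÷ 15.999 = 0.003764 mol
mass % C = 0.09006 g ÷ 0.278 g × 100%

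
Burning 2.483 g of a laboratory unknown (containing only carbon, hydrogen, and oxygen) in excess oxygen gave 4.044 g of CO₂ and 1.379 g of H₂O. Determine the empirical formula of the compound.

mol C = 4.044 g CO₂ ÷ 44.009 g/mol = 0.091890 mol
mol H = 2 × 1.379 g H₂O ÷ 18.015 g/mol = 0.15309 mol
mass O = 2.483 − (1.1037 + 0.15432) = 1.2250 g → mol O = 1.2250 ÷ 15.999 = 0.076566 mol
Divide by the smallest (0.076566 mol): C 1.200, H 2.000, O 1.000
Multiplying each by 5 gives whole numbers: C 6.00, H 10.00, O 5.00

C6H10O5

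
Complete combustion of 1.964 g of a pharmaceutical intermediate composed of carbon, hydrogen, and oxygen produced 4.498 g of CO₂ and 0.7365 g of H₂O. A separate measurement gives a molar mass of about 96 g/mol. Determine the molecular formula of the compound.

C5H4O2

mol C = 4.498 g CO₂ ÷ 44.009 g/mol = 0.10221 mol
mol H = 2 × 0.7365 g H₂O ÷ 18.015 g/mol = 0.081765 mol
mass O = 1.964 − (1.2276 + 0.082419) = 0.65398 g → mol O = 0.65398 ÷ 15.999 = 0.040876 mol
Divide by the smallest (0.040876 mol): C 2.500, H 2.000, O 1.000
Multiplying each by 2 gives whole numbers: C 5.00, H 4.00, O 2.00
Empirical formula: C5H4O2
Empirical-formula mass = 96.08 g/mol; 96 ÷ 96.08 ≈ 1, so the molecular formula is C5H4O2.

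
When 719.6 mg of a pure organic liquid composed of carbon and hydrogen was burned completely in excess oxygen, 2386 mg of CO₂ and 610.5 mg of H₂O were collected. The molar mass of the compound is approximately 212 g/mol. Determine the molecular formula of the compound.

C16H20

mol C = 2.386 g CO₂ ÷ 44.009 g/mol = 0.054216 mol
mol H = 2 × 0.6105 g H₂O ÷ 18.015 g/mol = 0.067777 mol
Divide by the smallest (0.054216 mol): C 1.000, H 1.250
Multiplying each by 4 gives whole numbers: C 4.00, H 5.00
Empirical formula: C4H5
Empirical-formula mass = 53.08 g/mol; 212 ÷ 53.08 ≈ 4, so the molecular formula is C16H20.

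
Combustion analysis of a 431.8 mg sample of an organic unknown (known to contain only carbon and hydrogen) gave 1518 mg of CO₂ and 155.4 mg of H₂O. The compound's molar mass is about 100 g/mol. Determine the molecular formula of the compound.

C8H4

mol C = 1.518 g CO₂ ÷ 44.009 g/mol = 0.034493 mol
mol H = 2 × 0.1554 g H₂O ÷ 18.015 g/mol = 0.017252 mol
Divide by the smallest (0.017252 mol): C 1.999, H 1.000
Empirical formula: C2H
Empirical-formula mass = 25.03 g/mol; 100 ÷ 25.03 ≈ 4, so the molecular formula is C8H4.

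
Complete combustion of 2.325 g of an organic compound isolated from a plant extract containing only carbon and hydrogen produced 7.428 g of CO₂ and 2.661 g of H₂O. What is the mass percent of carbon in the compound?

mol C = 7.428 g CO₂ ÷ 44.009 g/mol = 0.16878 mol
mol H = 2 × 2.661 g H₂O ÷ 18.015 g/mol = 0.29542 mol
mass % C = 2.0273 g ÷ 2.325 g × 100%

87.19%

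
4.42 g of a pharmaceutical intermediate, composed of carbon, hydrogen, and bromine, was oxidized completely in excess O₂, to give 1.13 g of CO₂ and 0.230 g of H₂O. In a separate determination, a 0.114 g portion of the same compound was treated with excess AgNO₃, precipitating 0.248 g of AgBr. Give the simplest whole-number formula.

CHBr2

mol C = 1.13 g CO₂ ÷ 44.009 g/mol = 0.02568 mol
mol H = 2 × 0.230 g H₂O ÷ 18.015 g/mol = 0.02553 mol
From the AgBr data: mol Br per gram of compound = (0.248 ÷ 187.772) ÷ 0.114 = 0.01159 mol/g, so in the 4.42 g combustion sample mol Br = 0.05121 mol
Divide by the smallest (0.02553 mol): C 1.006, H 1.000, Br 2.005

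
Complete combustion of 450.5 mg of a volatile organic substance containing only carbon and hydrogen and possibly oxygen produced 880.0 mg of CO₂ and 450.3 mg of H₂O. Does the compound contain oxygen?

yes

mol C = 0.8800 g CO₂ ÷ 44.009 g/mol = 0.019996 mol
mol H = 2 × 0.4503 g H₂O ÷ 18.015 g/mol = 0.049992 mol
C and H account for only 0.29056 g of the 0.4505 g sample; the remaining 0.15994 g must be oxygen.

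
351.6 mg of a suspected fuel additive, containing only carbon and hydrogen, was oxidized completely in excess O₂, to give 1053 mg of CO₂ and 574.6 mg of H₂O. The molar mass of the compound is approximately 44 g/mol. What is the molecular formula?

mol C = 1.053 g CO₂ ÷ 44.009 g/mol = 0.023927 mol
mol H = 2 × 0.5746 g H₂O ÷ 18.015 g/mol = 0.063791 mol
Divide by the smallest (0.023927 mol): C 1.000, H 2.666
Multiplying each by 3 gives whole numbers: C 3.00, H 8.00
Empirical formula: C3H8
Empirical-formula mass = 44.10 g/mol; 44 ÷ 44.10 ≈ 1, so the molecular formula is C3H8.

C3H8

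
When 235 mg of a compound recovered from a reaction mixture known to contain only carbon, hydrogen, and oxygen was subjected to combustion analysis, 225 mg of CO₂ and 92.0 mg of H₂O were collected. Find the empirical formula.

mol C = 0.225 g CO₂ ÷ 44.009 g/mol = 0.005113 mol
mol H = 2 × 0.0920 g H₂O ÷ 18.015 g/mol = 0.01021 mol
mass O = 0.235 − (0.06141 + 0.01030) = 0.1633 g → mol O = 0.1633 ÷ 15.999 = 0.01021 mol
Divide by the smallest (0.005113 mol): C 1.000, H 1.998, O 1.996

CH2O2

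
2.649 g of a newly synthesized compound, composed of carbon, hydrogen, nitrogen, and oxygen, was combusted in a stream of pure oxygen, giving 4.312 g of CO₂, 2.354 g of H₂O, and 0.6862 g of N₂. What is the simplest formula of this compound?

C6H16N3O2

mol C = 4.312 g CO₂ ÷ 44.009 g/mol = 0.097980 mol
mol H = 2 × 2.354 g H₂O ÷ 18.015 g/mol = 0.26134 mol
mol N = 2 × 0.6862 g N₂ ÷ 28.014 g/mol = 0.048990 mol
mass O = 2.649 − (1.1768 + 0.26343 + 0.68620) = 0.52253 g → mol O = 0.52253 ÷ 15.999 = 0.032660 mol
Divide by the smallest (0.032660 mol): C 3.000, H 8.002, N 1.500, O 1.000
Multiplying each by 2 gives whole numbers: C 6.00, H 16.00, N 3.00, O 2.00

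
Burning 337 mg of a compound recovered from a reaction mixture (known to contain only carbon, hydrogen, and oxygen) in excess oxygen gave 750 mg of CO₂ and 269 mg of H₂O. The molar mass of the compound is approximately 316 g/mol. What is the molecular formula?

mol C = 0.750 g CO₂ ÷ 44.009 g/mol = 0.01704 mol
mol H = 2 × 0.269 g H₂O ÷ 18.015 g/mol = 0.02986 mol
mass O = 0.337 − (0.2047 + 0.03010) = 0.1022 g → mol O = 0.1022 ÷ 15.999 = 0.006388 mol
Divide by the smallest (0.006388 mol): C 2.668, H 4.675, O 1.000
Multiplying each by 3 gives whole numbers: C 8.00, H 14.02, O 3.00
Empirical formula: C8H14O3
Empirical-formula mass = 158.20 g/mol; 316 ÷ 158.20 ≈ 2, so the molecular formula is C16H28O6.

C16H28O6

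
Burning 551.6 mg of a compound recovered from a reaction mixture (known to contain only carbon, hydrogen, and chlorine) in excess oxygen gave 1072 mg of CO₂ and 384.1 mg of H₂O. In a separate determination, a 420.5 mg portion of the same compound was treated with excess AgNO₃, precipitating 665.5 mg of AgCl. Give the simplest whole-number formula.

mol C = 1.072 g CO₂ ÷ 44.009 g/mol = 0.024359 mol
mol H = 2 × 0.3841 g H₂O ÷ 18.015 g/mol = 0.042642 mol
From the AgCl data: mol Cl per gram of compound = (0.6655 ÷ 143.318) ÷ 0.4205 = 0.011043 mol/g, so in the 0.5516 g combustion sample mol Cl = 0.0060912 mol
Divide by the smallest (0.0060912 mol): C 3.999, H 7.001, Cl 1.000

C4H7Cl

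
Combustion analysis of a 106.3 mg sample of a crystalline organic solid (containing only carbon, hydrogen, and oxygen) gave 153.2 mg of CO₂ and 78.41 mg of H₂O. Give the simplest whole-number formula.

C2H5O2

mol C = 0.1532 g CO₂ ÷ 44.009 g/mol = 0.0034811 mol
mol H = 2 × 0.07841 g H₂O ÷ 18.015 g/mol = 0.0087050 mol
mass O = 0.1063 − (0.041812 + 0.0087746) = 0.055714 g → mol O = 0.055714 ÷ 15.999 = 0.0034823 mol
Divide by the smallest (0.0034811 mol): C 1.000, H 2.501, O 1.000
Multiplying each by 2 gives whole numbers: C 2.00, H 5.00, O 2.00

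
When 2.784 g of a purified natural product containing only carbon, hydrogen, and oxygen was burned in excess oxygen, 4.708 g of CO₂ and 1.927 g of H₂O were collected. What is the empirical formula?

mol C = 4.708 g CO₂ ÷ 44.009 g/mol = 0.10698 mol
mol H = 2 × 1.927 g H₂O ÷ 18.015 g/mol = 0.21393 mol
mass O = 2.784 − (1.2849 + 0.21564) = 1.2834 g → mol O = 1.2834 ÷ 15.999 = 0.080220 mol
Divide by the smallest (0.080220 mol): C 1.334, H 2.667, O 1.000
Multiplying each by 3 gives whole numbers: C 4.00, H 8.00, O 3.00

C4H8O3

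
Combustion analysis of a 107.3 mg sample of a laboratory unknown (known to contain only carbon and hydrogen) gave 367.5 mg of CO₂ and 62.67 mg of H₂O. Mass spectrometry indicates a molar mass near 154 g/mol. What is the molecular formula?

mol C = 0.3675 g CO₂ ÷ 44.009 g/mol = 0.0083506 mol
mol H = 2 × 0.06267 g H₂O ÷ 18.015 g/mol = 0.0069575 mol
Divide by the smallest (0.0069575 mol): C 1.200, H 1.000
Multiplying each by 5 gives whole numbers: C 6.00, H 5.00
Empirical formula: C6H5
Empirical-formula mass = 77.11 g/mol; 154 ÷ 77.11 ≈ 2, so the molecular formula is C12H10.

C12H10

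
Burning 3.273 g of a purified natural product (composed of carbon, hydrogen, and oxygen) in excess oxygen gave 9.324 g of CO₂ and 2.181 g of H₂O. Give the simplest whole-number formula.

mol C = 9.324 g CO₂ ÷ 44.009 g/mol = 0.21187 mol
mol H = 2 × 2.181 g H₂O ÷ 18.015 g/mol = 0.24213 mol
mass O = 3.273 − (2.5447 + 0.24407) = 0.48421 g → mol O = 0.48421 ÷ 15.999 = 0.030265 mol
Divide by the smallest (0.030265 mol): C 7.000, H 8.000, O 1.000

C7H8O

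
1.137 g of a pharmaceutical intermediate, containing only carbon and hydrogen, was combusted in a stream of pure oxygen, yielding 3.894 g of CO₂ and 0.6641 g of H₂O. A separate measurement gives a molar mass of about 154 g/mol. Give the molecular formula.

mol C = 3.894 g CO₂ ÷ 44.009 g/mol = 0.088482 mol
mol H = 2 × 0.6641 g H₂O ÷ 18.015 g/mol = 0.073727 mol
Divide by the smallest (0.073727 mol): C 1.200, H 1.000
Multiplying each by 5 gives whole numbers: C 6.00, H 5.00
Empirical formula: C6H5
Empirical-formula mass = 77.11 g/mol; 154 ÷ 77.11 ≈ 2, so the molecular formula is C12H10.

C12H10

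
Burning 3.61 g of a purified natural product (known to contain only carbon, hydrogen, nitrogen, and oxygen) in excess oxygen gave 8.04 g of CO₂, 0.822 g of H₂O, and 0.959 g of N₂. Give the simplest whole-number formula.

mol C = 8.04 g CO₂ ÷ 44.009 g/mol = 0.1827 mol
mol H = 2 × 0.822 g H₂O ÷ 18.015 g/mol = 0.09126 mol
mol N = 2 × 0.959 g N₂ ÷ 28.014 g/mol = 0.06847 mol
mass O = 3.61 − (2.194 + 0.09199 + 0.9590) = 0.3647 g → mol O = 0.3647 ÷ 15.999 = 0.02280 mol
Divide by the smallest (0.02280 mol): C 8.014, H 4.003, N 3.003, O 1.000

C8H4N3O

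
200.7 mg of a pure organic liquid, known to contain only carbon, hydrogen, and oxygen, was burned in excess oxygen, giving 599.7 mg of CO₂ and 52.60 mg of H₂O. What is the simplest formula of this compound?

mol C = 0.5997 g CO₂ ÷ 44.009 g/mol = 0.013627 mol
mol H = 2 × 0.05260 g H₂O ÷ 18.015 g/mol = 0.0058396 mol
mass O = 0.2007 − (0.16367 + 0.0058863) = 0.031143 g → mol O = 0.031143 ÷ 15.999 = 0.0019465 mol
Divide by the smallest (0.0019465 mol): C 7.000, H 3.000, O 1.000

C7H3O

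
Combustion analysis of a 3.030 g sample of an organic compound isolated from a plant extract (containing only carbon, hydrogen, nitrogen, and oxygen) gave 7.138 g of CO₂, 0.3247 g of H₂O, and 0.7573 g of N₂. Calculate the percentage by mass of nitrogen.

mol C = 7.138 g CO₂ ÷ 44.009 g/mol = 0.16219 mol
mol H = 2 × 0.3247 g H₂O ÷ 18.015 g/mol = 0.036048 mol
mol N = 2 × 0.7573 g N₂ ÷ 28.014 g/mol = 0.054066 mol
mass O = 3.030 − (1.9481 + 0.036336 + 0.75730) = 0.28825 g → mol O = 0.28825 ÷ 15.999 = 0.018017 mol
mass % N = 0.75730 g ÷ 3.030 g × 100%

24.99%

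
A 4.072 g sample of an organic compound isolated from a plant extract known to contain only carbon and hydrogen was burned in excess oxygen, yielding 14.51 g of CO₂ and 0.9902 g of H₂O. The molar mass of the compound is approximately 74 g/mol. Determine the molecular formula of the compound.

C6H2

mol C = 14.51 g CO₂ ÷ 44.009 g/mol = 0.32971 mol
mol H = 2 × 0.9902 g H₂O ÷ 18.015 g/mol = 0.10993 mol
Divide by the smallest (0.10993 mol): C 2.999, H 1.000
Empirical formula: C3H
Empirical-formula mass = 37.04 g/mol; 74 ÷ 37.04 ≈ 2, so the molecular formula is C6H2.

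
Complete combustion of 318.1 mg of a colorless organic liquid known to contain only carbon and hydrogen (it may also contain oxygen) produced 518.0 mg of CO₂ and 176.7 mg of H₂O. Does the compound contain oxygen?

yes

mol C = 0.5180 g CO₂ ÷ 44.009 g/mol = 0.011770 mol
mol H = 2 × 0.1767 g H₂O ÷ 18.015 g/mol = 0.019617 mol
C and H account for only 0.16115 g of the 0.3181 g sample; the remaining 0.15695 g must be oxygen.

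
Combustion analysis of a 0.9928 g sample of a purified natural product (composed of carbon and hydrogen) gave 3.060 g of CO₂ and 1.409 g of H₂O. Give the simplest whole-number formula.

C4H9

mol C = 3.060 g CO₂ ÷ 44.009 g/mol = 0.069531 mol
mol H = 2 × 1.409 g H₂O ÷ 18.015 g/mol = 0.15643 mol
Divide by the smallest (0.069531 mol): C 1.000, H 2.250
Multiplying each by 4 gives whole numbers: C 4.00, H 9.00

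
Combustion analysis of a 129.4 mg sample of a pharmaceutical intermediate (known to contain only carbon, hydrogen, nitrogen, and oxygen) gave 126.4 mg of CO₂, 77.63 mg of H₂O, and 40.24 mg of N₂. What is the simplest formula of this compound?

CH3NO

mol C = 0.1264 g CO₂ ÷ 44.009 g/mol = 0.0028721 mol
mol H = 2 × 0.07763 g H₂O ÷ 18.015 g/mol = 0.0086184 mol
mol N = 2 × 0.04024 g N₂ ÷ 28.014 g/mol = 0.0028728 mol
mass O = 0.1294 − (0.034497 + 0.0086873 + 0.040240) = 0.045975 g → mol O = 0.045975 ÷ 15.999 = 0.0028736 mol
Divide by the smallest (0.0028721 mol): C 1.000, H 3.001, N 1.000, O 1.001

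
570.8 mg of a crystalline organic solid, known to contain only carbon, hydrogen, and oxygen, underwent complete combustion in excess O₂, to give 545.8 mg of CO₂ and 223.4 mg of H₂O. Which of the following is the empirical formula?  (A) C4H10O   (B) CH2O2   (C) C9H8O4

(B) CH2O2

mol C = 0.5458 g CO₂ ÷ 44.009 g/mol = 0.012402 mol
mol H = 2 × 0.2234 g H₂O ÷ 18.015 g/mol = 0.024802 mol
mass O = 0.5708 − (0.14896 + 0.025000) = 0.39684 g → mol O = 0.39684 ÷ 15.999 = 0.024804 mol
Divide by the smallest (0.012402 mol): C 1.000, H 2.000, O 2.000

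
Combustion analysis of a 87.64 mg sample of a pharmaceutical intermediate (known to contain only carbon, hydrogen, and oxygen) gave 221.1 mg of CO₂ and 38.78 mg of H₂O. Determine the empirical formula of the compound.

mol C = 0.2211 g CO₂ ÷ 44.009 g/mol = 0.0050240 mol
mol H = 2 × 0.03878 g H₂O ÷ 18.015 g/mol = 0.0043053 mol
mass O = 0.08764 − (0.060343 + 0.0043397) = 0.022957 g → mol O = 0.022957 ÷ 15.999 = 0.0014349 mol
Divide by the smallest (0.0014349 mol): C 3.501, H 3.000, O 1.000
Multiplying each by 2 gives whole numbers: C 7.00, H 6.00, O 2.00

C7H6O2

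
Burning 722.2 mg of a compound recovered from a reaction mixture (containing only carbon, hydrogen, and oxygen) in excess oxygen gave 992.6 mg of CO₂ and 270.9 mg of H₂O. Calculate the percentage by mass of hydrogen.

4.20%

mol C = 0.9926 g CO₂ ÷ 44.009 g/mol = 0.022554 mol
mol H = 2 × 0.2709 g H₂O ÷ 18.015 g/mol = 0.030075 mol
mass O = 0.7222 − (0.27090 + 0.030316) = 0.42098 g → mol O = 0.42098 ÷ 15.999 = 0.026313 mol
mass % H = 0.030316 g ÷ 0.7222 g × 100%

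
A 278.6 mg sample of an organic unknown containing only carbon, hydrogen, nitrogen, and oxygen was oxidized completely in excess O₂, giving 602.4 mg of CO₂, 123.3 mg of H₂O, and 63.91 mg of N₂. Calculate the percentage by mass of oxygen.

mol C = 0.6024 g CO₂ ÷ 44.009 g/mol = 0.013688 mol
mol H = 2 × 0.1233 g H₂O ÷ 18.015 g/mol = 0.013689 mol
mol N = 2 × 0.06391 g N₂ ÷ 28.014 g/mol = 0.0045627 mol
mass O = 0.2786 − (0.16441 + 0.013798 + 0.063910) = 0.036484 g → mol O = 0.036484 ÷ 15.999 = 0.0022804 mol
mass % O = 0.036484 g ÷ 0.2786 g × 100%

13.10%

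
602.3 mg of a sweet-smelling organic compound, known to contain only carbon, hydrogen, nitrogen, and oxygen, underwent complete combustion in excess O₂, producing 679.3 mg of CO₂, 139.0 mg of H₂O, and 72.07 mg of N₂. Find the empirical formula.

C3H3NO4

mol C = 0.6793 g CO₂ ÷ 44.009 g/mol = 0.015435 mol
mol H = 2 × 0.1390 g H₂O ÷ 18.015 g/mol = 0.015432 mol
mol N = 2 × 0.07207 g N₂ ÷ 28.014 g/mol = 0.0051453 mol
mass O = 0.6023 − (0.18540 + 0.015555 + 0.072070) = 0.32928 g → mol O = 0.32928 ÷ 15.999 = 0.020581 mol
Divide by the smallest (0.0051453 mol): C 3.000, H 2.999, N 1.000, O 4.000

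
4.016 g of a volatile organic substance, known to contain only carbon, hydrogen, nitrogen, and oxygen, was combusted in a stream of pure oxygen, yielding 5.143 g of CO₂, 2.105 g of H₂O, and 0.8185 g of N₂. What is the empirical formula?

C6H12N3O5

mol C = 5.143 g CO₂ ÷ 44.009 g/mol = 0.11686 mol
mol H = 2 × 2.105 g H₂O ÷ 18.015 g/mol = 0.23369 mol
mol N = 2 × 0.8185 g N₂ ÷ 28.014 g/mol = 0.058435 mol
mass O = 4.016 − (1.4036 + 0.23556 + 0.81850) = 1.5583 g → mol O = 1.5583 ÷ 15.999 = 0.097400 mol
Divide by the smallest (0.058435 mol): C 2.000, H 3.999, N 1.000, O 1.667
Multiplying each by 3 gives whole numbers: C 6.00, H 12.00, N 3.00, O 5.00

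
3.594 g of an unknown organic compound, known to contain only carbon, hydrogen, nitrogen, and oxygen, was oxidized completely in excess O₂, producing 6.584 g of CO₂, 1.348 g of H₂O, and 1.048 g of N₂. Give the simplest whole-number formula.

C4H4N2O

mol C = 6.584 g CO₂ ÷ 44.009 g/mol = 0.14961 mol
mol H = 2 × 1.348 g H₂O ÷ 18.015 g/mol = 0.14965 mol
mol N = 2 × 1.048 g N₂ ÷ 28.014 g/mol = 0.074820 mol
mass O = 3.594 − (1.7969 + 0.15085 + 1.0480) = 0.59823 g → mol O = 0.59823 ÷ 15.999 = 0.037392 mol
Divide by the smallest (0.037392 mol): C 4.001, H 4.002, N 2.001, O 1.000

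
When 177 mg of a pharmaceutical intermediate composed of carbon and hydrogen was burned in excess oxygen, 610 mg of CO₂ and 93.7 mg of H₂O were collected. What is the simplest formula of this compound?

mol C = 0.610 g CO₂ ÷ 44.009 g/mol = 0.01386 mol
mol H = 2 × 0.0937 g H₂O ÷ 18.015 g/mol = 0.01040 mol
Divide by the smallest (0.01040 mol): C 1.332, H 1.000
Multiplying each by 3 gives whole numbers: C 4.00, H 3.00

C4H3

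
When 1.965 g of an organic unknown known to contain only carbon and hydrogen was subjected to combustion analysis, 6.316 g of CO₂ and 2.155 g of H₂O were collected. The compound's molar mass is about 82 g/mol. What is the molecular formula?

mol C = 6.316 g CO₂ ÷ 44.009 g/mol = 0.14352 mol
mol H = 2 × 2.155 g H₂O ÷ 18.015 g/mol = 0.23925 mol
Divide by the smallest (0.14352 mol): C 1.000, H 1.667
Multiplying each by 3 gives whole numbers: C 3.00, H 5.00
Empirical formula: C3H5
Empirical-formula mass = 41.07 g/mol; 82 ÷ 41.07 ≈ 2, so the molecular formula is C6H10.

C6H10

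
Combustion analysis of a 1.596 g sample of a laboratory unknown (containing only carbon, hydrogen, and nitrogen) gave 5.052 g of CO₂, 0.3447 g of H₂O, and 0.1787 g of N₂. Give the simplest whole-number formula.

C9H3N

mol C = 5.052 g CO₂ ÷ 44.009 g/mol = 0.11479 mol
mol H = 2 × 0.3447 g H₂O ÷ 18.015 g/mol = 0.038268 mol
mol N = 2 × 0.1787 g N₂ ÷ 28.014 g/mol = 0.012758 mol
Divide by the smallest (0.012758 mol): C 8.998, H 3.000, N 1.000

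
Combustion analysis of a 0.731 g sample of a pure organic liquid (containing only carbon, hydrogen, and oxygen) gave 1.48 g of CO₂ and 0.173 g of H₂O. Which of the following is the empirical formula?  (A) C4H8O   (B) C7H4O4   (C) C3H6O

mol C = 1.48 g CO₂ ÷ 44.009 g/mol = 0.03363 mol
mol H = 2 × 0.173 g H₂O ÷ 18.015 g/mol = 0.01921 mol
mass O = 0.731 − (0.4039 + 0.01936) = 0.3077 g → mol O = 0.3077 ÷ 15.999 = 0.01923 mol
Divide by the smallest (0.01921 mol): C 1.751, H 1.000, O 1.001
Multiplying each by 4 gives whole numbers: C 7.00, H 4.00, O 4.01

(B) C7H4O4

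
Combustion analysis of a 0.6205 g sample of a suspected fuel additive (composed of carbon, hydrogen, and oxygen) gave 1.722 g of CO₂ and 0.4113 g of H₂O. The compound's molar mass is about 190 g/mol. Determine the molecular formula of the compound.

mol C = 1.722 g CO₂ ÷ 44.009 g/mol = 0.039128 mol
mol H = 2 × 0.4113 g H₂O ÷ 18.015 g/mol = 0.045662 mol
mass O = 0.6205 − (0.46997 + 0.046027) = 0.10450 g → mol O = 0.10450 ÷ 15.999 = 0.0065318 mol
Divide by the smallest (0.0065318 mol): C 5.990, H 6.991, O 1.000
Empirical formula: C6H7O
Empirical-formula mass = 95.12 g/mol; 190 ÷ 95.12 ≈ 2, so the molecular formula is C12H14O2.

C12H14O2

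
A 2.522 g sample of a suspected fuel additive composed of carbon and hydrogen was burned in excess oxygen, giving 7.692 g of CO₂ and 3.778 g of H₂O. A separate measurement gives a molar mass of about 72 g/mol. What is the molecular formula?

C5H12

mol C = 7.692 g CO₂ ÷ 44.009 g/mol = 0.17478 mol
mol H = 2 × 3.778 g H₂O ÷ 18.015 g/mol = 0.41943 mol
Divide by the smallest (0.17478 mol): C 1.000, H 2.400
Multiplying each by 5 gives whole numbers: C 5.00, H 12.00
Empirical formula: C5H12
Empirical-formula mass = 72.15 g/mol; 72 ÷ 72.15 ≈ 1, so the molecular formula is C5H12.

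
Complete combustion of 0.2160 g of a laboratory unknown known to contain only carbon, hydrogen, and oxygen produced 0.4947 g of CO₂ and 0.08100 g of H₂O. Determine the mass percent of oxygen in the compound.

mol C = 0.4947 g CO₂ ÷ 44.009 g/mol = 0.011241 mol
mol H = 2 × 0.08100 g H₂O ÷ 18.015 g/mol = 0.0089925 mol
mass O = 0.2160 − (0.13501 + 0.0090644) = 0.071921 g → mol O = 0.071921 ÷ 15.999 = 0.0044954 mol
mass % O = 0.071921 g ÷ 0.2160 g × 100%

33.30%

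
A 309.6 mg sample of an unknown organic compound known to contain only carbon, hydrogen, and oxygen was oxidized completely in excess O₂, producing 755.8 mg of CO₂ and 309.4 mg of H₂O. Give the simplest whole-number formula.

mol C = 0.7558 g CO₂ ÷ 44.009 g/mol = 0.017174 mol
mol H = 2 × 0.3094 g H₂O ÷ 18.015 g/mol = 0.034349 mol
mass O = 0.3096 − (0.20627 + 0.034624) = 0.068702 g → mol O = 0.068702 ÷ 15.999 = 0.0042941 mol
Divide by the smallest (0.0042941 mol): C 3.999, H 7.999, O 1.000

C4H8O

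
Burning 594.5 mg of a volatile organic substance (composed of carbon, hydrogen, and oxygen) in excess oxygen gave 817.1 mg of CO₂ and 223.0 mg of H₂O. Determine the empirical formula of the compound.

mol C = 0.8171 g CO₂ ÷ 44.009 g/mol = 0.018567 mol
mol H = 2 × 0.2230 g H₂O ÷ 18.015 g/mol = 0.024757 mol
mass O = 0.5945 − (0.22300 + 0.024955) = 0.34654 g → mol O = 0.34654 ÷ 15.999 = 0.021660 mol
Divide by the smallest (0.018567 mol): C 1.000, H 1.333, O 1.167
Multiplying each by 6 gives whole numbers: C 6.00, H 8.00, O 7.00

C6H8O7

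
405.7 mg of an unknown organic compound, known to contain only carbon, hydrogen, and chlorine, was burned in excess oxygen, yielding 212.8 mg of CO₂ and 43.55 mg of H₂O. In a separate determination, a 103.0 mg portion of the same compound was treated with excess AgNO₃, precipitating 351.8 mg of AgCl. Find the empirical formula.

CHCl2

mol C = 0.2128 g CO₂ ÷ 44.009 g/mol = 0.0048354 mol
mol H = 2 × 0.04355 g H₂O ÷ 18.015 g/mol = 0.0048349 mol
From the AgCl data: mol Cl per gram of compound = (0.3518 ÷ 143.318) ÷ 0.1030 = 0.023832 mol/g, so in the 0.4057 g combustion sample mol Cl = 0.0096686 mol
Divide by the smallest (0.0048349 mol): C 1.000, H 1.000, Cl 2.000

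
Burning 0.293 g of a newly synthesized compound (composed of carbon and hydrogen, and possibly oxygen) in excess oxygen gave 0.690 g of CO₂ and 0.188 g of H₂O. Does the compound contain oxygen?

yes

mol C = 0.690 g CO₂ ÷ 44.009 g/mol = 0.01568 mol
mol H = 2 × 0.188 g H₂O ÷ 18.015 g/mol = 0.02087 mol
C and H account for only 0.2094 g of the 0.293 g sample; the remaining 0.08365 g must be oxygen.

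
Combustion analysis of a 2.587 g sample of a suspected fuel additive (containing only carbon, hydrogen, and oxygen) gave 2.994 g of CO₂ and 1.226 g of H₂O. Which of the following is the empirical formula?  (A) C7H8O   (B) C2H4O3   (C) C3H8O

mol C = 2.994 g CO₂ ÷ 44.009 g/mol = 0.068032 mol
mol H = 2 × 1.226 g H₂O ÷ 18.015 g/mol = 0.13611 mol
mass O = 2.587 − (0.81713 + 0.13720) = 1.6327 g → mol O = 1.6327 ÷ 15.999 = 0.10205 mol
Divide by the smallest (0.068032 mol): C 1.000, H 2.001, O 1.500
Multiplying each by 2 gives whole numbers: C 2.00, H 4.00, O 3.00

(B) C2H4O3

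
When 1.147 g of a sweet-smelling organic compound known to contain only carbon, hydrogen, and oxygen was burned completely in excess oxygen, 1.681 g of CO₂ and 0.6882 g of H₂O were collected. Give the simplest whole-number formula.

CH2O

mol C = 1.681 g CO₂ ÷ 44.009 g/mol = 0.038197 mol
mol H = 2 × 0.6882 g H₂O ÷ 18.015 g/mol = 0.076403 mol
mass O = 1.147 − (0.45878 + 0.077014) = 0.61120 g → mol O = 0.61120 ÷ 15.999 = 0.038203 mol
Divide by the smallest (0.038197 mol): C 1.000, H 2.000, O 1.000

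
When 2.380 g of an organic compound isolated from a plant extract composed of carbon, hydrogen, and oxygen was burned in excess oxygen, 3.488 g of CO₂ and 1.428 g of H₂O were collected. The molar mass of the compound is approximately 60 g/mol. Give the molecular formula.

mol C = 3.488 g CO₂ ÷ 44.009 g/mol = 0.079257 mol
mol H = 2 × 1.428 g H₂O ÷ 18.015 g/mol = 0.15853 mol
mass O = 2.380 − (0.95195 + 0.15980) = 1.2682 g → mol O = 1.2682 ÷ 15.999 = 0.079270 mol
Divide by the smallest (0.079257 mol): C 1.000, H 2.000, O 1.000
Empirical formula: CH2O
Empirical-formula mass = 30.03 g/mol; 60 ÷ 30.03 ≈ 2, so the molecular formula is C2H4O2.

C2H4O2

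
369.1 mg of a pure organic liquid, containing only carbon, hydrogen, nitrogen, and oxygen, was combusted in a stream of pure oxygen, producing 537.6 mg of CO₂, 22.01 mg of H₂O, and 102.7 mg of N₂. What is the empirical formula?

mol C = 0.5376 g CO₂ ÷ 44.009 g/mol = 0.012216 mol
mol H = 2 × 0.02201 g H₂O ÷ 18.015 g/mol = 0.0024435 mol
mol N = 2 × 0.1027 g N₂ ÷ 28.014 g/mol = 0.0073320 mol
mass O = 0.3691 − (0.14672 + 0.0024631 + 0.10270) = 0.11721 g → mol O = 0.11721 ÷ 15.999 = 0.0073264 mol
Divide by the smallest (0.0024435 mol): C 4.999, H 1.000, N 3.001, O 2.998

C5HN3O3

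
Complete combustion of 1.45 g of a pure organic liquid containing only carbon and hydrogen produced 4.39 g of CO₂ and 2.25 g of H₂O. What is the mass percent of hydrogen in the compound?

mol C = 4.39 g CO₂ ÷ 44.009 g/mol = 0.09975 mol
mol H = 2 × 2.25 g H₂O ÷ 18.015 g/mol = 0.2498 mol
mass % H = 0.2518 g ÷ 1.45 g × 100%

17.4%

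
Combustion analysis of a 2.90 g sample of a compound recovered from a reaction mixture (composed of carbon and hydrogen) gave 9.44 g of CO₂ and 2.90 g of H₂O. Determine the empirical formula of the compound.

C2H3

mol C = 9.44 g CO₂ ÷ 44.009 g/mol = 0.2145 mol
mol H = 2 × 2.90 g H₂O ÷ 18.015 g/mol = 0.3220 mol
Divide by the smallest (0.2145 mol): C 1.000, H 1.501
Multiplying each by 2 gives whole numbers: C 2.00, H 3.00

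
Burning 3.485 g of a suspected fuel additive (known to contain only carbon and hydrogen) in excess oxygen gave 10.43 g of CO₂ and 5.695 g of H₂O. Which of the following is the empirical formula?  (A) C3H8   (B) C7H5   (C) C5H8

(A) C3H8

mol C = 10.43 g CO₂ ÷ 44.009 g/mol = 0.23700 mol
mol H = 2 × 5.695 g H₂O ÷ 18.015 g/mol = 0.63225 mol
Divide by the smallest (0.23700 mol): C 1.000, H 2.668
Multiplying each by 3 gives whole numbers: C 3.00, H 8.00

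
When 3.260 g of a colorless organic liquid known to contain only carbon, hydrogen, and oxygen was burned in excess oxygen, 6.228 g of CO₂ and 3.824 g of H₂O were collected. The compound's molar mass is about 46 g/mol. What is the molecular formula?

C2H6O

mol C = 6.228 g CO₂ ÷ 44.009 g/mol = 0.14152 mol
mol H = 2 × 3.824 g H₂O ÷ 18.015 g/mol = 0.42454 mol
mass O = 3.260 − (1.6998 + 0.42793) = 1.1323 g → mol O = 1.1323 ÷ 15.999 = 0.070774 mol
Divide by the smallest (0.070774 mol): C 2.000, H 5.998, O 1.000
Empirical formula: C2H6O
Empirical-formula mass = 46.07 g/mol; 46 ÷ 46.07 ≈ 1, so the molecular formula is C2H6O.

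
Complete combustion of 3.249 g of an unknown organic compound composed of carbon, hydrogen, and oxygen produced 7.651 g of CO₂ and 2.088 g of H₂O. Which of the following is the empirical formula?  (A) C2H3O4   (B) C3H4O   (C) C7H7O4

mol C = 7.651 g CO₂ ÷ 44.009 g/mol = 0.17385 mol
mol H = 2 × 2.088 g H₂O ÷ 18.015 g/mol = 0.23181 mol
mass O = 3.249 − (2.0881 + 0.23366) = 0.92722 g → mol O = 0.92722 ÷ 15.999 = 0.057955 mol
Divide by the smallest (0.057955 mol): C 3.000, H 4.000, O 1.000

(B) C3H4O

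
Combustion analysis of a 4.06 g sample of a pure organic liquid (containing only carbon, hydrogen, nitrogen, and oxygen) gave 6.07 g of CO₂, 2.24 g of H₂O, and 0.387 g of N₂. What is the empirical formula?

mol C = 6.07 g CO₂ ÷ 44.009 g/mol = 0.1379 mol
mol H = 2 × 2.24 g H₂O ÷ 18.015 g/mol = 0.2487 mol
mol N = 2 × 0.387 g N₂ ÷ 28.014 g/mol = 0.02763 mol
mass O = 4.06 − (1.657 + 0.2507 + 0.3870) = 1.766 g → mol O = 1.766 ÷ 15.999 = 0.1104 mol
Divide by the smallest (0.02763 mol): C 4.992, H 9.001, N 1.000, O 3.994

C5H9NO4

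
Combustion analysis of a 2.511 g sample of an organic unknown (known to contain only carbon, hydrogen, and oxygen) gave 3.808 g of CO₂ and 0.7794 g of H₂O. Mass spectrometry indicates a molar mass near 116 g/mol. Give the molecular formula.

mol C = 3.808 g CO₂ ÷ 44.009 g/mol = 0.086528 mol
mol H = 2 × 0.7794 g H₂O ÷ 18.015 g/mol = 0.086528 mol
mass O = 2.511 − (1.0393 + 0.087220) = 1.3845 g → mol O = 1.3845 ÷ 15.999 = 0.086536 mol
Divide by the smallest (0.086528 mol): C 1.000, H 1.000, O 1.000
Empirical formula: CHO
Empirical-formula mass = 29.02 g/mol; 116 ÷ 29.02 ≈ 4, so the molecular formula is C4H4O4.

C4H4O4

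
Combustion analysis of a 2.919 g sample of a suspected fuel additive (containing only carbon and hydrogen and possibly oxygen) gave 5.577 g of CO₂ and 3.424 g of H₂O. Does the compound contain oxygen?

yes

mol C = 5.577 g CO₂ ÷ 44.009 g/mol = 0.12672 mol
mol H = 2 × 3.424 g H₂O ÷ 18.015 g/mol = 0.38013 mol
C and H account for only 1.9053 g of the 2.919 g sample; the remaining 1.0137 g must be oxygen.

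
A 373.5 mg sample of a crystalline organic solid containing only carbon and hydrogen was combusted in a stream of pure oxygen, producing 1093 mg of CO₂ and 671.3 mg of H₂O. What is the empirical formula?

mol C = 1.093 g CO₂ ÷ 44.009 g/mol = 0.024836 mol
mol H = 2 × 0.6713 g H₂O ÷ 18.015 g/mol = 0.074527 mol
Divide by the smallest (0.024836 mol): C 1.000, H 3.001

CH3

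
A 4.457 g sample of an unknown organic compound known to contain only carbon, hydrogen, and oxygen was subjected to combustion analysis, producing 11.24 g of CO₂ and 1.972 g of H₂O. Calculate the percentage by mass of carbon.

68.83%

mol C = 11.24 g CO₂ ÷ 44.009 g/mol = 0.25540 mol
mol H = 2 × 1.972 g H₂O ÷ 18.015 g/mol = 0.21893 mol
mass O = 4.457 − (3.0676 + 0.22068) = 1.1687 g → mol O = 1.1687 ÷ 15.999 = 0.073047 mol
mass % C = 3.0676 g ÷ 4.457 g × 100%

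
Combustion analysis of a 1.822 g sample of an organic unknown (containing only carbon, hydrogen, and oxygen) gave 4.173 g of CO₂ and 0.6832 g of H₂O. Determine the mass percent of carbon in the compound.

62.51%

mol C = 4.173 g CO₂ ÷ 44.009 g/mol = 0.094822 mol
mol H = 2 × 0.6832 g H₂O ÷ 18.015 g/mol = 0.075848 mol
mass O = 1.822 − (1.1389 + 0.076455) = 0.60664 g → mol O = 0.60664 ÷ 15.999 = 0.037918 mol
mass % C = 1.1389 g ÷ 1.822 g × 100%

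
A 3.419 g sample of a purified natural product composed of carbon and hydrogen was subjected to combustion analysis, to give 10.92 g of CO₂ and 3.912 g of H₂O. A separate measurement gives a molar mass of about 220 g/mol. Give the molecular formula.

C16H28

mol C = 10.92 g CO₂ ÷ 44.009 g/mol = 0.24813 mol
mol H = 2 × 3.912 g H₂O ÷ 18.015 g/mol = 0.43430 mol
Divide by the smallest (0.24813 mol): C 1.000, H 1.750
Multiplying each by 4 gives whole numbers: C 4.00, H 7.00
Empirical formula: C4H7
Empirical-formula mass = 55.10 g/mol; 220 ÷ 55.10 ≈ 4, so the molecular formula is C16H28.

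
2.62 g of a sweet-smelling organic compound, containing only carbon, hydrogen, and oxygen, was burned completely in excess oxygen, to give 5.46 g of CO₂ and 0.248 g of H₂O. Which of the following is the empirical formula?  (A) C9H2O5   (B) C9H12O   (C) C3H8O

mol C = 5.46 g CO₂ ÷ 44.009 g/mol = 0.1241 mol
mol H = 2 × 0.248 g H₂O ÷ 18.015 g/mol = 0.02753 mol
mass O = 2.62 − (1.490 + 0.02775) = 1.102 g → mol O = 1.102 ÷ 15.999 = 0.06889 mol
Divide by the smallest (0.02753 mol): C 4.506, H 1.000, O 2.502
Multiplying each by 2 gives whole numbers: C 9.01, H 2.00, O 5.00

(A) C9H2O5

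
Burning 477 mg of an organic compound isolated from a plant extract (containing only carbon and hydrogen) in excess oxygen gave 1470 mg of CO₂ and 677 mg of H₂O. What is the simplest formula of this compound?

C4H9

mol C = 1.47 g CO₂ ÷ 44.009 g/mol = 0.03340 mol
mol H = 2 × 0.677 g H₂O ÷ 18.015 g/mol = 0.07516 mol
Divide by the smallest (0.03340 mol): C 1.000, H 2.250
Multiplying each by 4 gives whole numbers: C 4.00, H 9.00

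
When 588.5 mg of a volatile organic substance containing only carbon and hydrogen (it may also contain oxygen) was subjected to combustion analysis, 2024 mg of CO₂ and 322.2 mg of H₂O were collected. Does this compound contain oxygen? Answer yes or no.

mol C = 2.024 g CO₂ ÷ 44.009 g/mol = 0.045991 mol
mol H = 2 × 0.3222 g H₂O ÷ 18.015 g/mol = 0.035770 mol
C and H together account for 0.58845 g — essentially the entire 0.5885 g sample — so the compound contains no oxygen.

no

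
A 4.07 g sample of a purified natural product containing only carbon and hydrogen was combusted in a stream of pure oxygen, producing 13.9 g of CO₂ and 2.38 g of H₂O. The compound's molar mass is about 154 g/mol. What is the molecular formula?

C12H10

mol C = 13.9 g CO₂ ÷ 44.009 g/mol = 0.3158 mol
mol H = 2 × 2.38 g H₂O ÷ 18.015 g/mol = 0.2642 mol
Divide by the smallest (0.2642 mol): C 1.195, H 1.000
Multiplying each by 5 gives whole numbers: C 5.98, H 5.00
Empirical formula: C6H5
Empirical-formula mass = 77.11 g/mol; 154 ÷ 77.11 ≈ 2, so the molecular formula is C12H10.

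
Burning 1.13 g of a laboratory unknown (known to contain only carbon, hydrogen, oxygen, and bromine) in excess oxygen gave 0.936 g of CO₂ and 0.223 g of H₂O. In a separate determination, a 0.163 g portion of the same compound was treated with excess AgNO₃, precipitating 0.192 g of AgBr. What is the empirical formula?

mol C = 0.936 g CO₂ ÷ 44.009 g/mol = 0.02127 mol
mol H = 2 × 0.223 g H₂O ÷ 18.015 g/mol = 0.02476 mol
From the AgBr data: mol Br per gram of compound = (0.192 ÷ 187.772) ÷ 0.163 = 0.006273 mol/g, so in the 1.13 g combustion sample mol Br = 0.007089 mol
mass O = 1.13 − (0.2555 + 0.02496 + 0.5664) = 0.2832 g → mol O = 0.2832 ÷ 15.999 = 0.01770 mol
Divide by the smallest (0.007089 mol): C 3.000, H 3.493, Br 1.000, O 2.497
Multiplying each by 2 gives whole numbers: C 6.00, H 6.99, Br 2.00, O 4.99

C6H7Br2O5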